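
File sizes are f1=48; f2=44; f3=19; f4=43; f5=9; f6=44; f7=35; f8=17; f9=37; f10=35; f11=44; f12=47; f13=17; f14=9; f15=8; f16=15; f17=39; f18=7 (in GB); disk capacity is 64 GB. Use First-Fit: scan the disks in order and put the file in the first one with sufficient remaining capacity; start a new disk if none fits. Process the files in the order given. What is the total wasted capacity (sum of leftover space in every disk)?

123

f1 (48 GB) → disk 1 (remaining 16 GB)
f2 (44 GB) → disk 2 (remaining 20 GB)
f3 (19 GB) → disk 2 (remaining 1 GB)
f4 (43 GB) → disk 3 (remaining 21 GB)
f5 (9 GB) → disk 1 (remaining 7 GB)
f6 (44 GB) → disk 4 (remaining 20 GB)
f7 (35 GB) → disk 5 (remaining 29 GB)
f8 (17 GB) → disk 3 (remaining 4 GB)
f9 (37 GB) → disk 6 (remaining 27 GB)
f10 (35 GB) → disk 7 (remaining 29 GB)
f11 (44 GB) → disk 8 (remaining 20 GB)
f12 (47 GB) → disk 9 (remaining 17 GB)
f13 (17 GB) → disk 4 (remaining 3 GB)
f14 (9 GB) → disk 5 (remaining 20 GB)
f15 (8 GB) → disk 5 (remaining 12 GB)
f16 (15 GB) → disk 6 (remaining 12 GB)
f17 (39 GB) → disk 10 (remaining 25 GB)
f18 (7 GB) → disk 1 (remaining 0 GB)
10 disks × 64 GB = 640 GB; used 517 GB; unused 123 GB.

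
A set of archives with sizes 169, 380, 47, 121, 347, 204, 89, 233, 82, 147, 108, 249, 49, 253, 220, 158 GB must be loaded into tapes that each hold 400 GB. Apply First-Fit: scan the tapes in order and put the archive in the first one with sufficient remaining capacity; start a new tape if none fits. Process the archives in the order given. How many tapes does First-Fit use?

tape 1: place 169 GB, 231 GB left
tape 2: place 380 GB, 20 GB left
tape 1: place 47 GB, 184 GB left
tape 1: place 121 GB, 63 GB left
tape 3: place 347 GB, 53 GB left
tape 4: place 204 GB, 196 GB left
tape 4: place 89 GB, 107 GB left
tape 5: place 233 GB, 167 GB left
tape 4: place 82 GB, 25 GB left
tape 5: place 147 GB, 20 GB left
tape 6: place 108 GB, 292 GB left
tape 6: place 249 GB, 43 GB left
tape 1: place 49 GB, 14 GB left
tape 7: place 253 GB, 147 GB left
tape 8: place 220 GB, 180 GB left
tape 8: place 158 GB, 22 GB left
Final tapes: [169,47,121,49] [380] [347] [204,89,82] [233,147] [108,249] [253] [220,158].

8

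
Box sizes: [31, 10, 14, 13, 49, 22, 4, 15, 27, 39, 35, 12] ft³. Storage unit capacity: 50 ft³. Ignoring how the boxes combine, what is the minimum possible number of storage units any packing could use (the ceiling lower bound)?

Total size = 31 + 10 + 14 + 13 + 49 + 22 + 4 + 15 + 27 + 39 + 35 + 12 = 271 ft³.
⌈271 / 50⌉ = 6.

6 storage units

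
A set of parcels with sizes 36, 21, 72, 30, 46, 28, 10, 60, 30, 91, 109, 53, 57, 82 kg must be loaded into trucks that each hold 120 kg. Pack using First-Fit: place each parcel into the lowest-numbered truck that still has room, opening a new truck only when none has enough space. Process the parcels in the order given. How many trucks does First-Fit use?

7 trucks

36 kg → truck 1 (remaining 84 kg)
21 kg → truck 1 (remaining 63 kg)
72 kg → truck 2 (remaining 48 kg)
30 kg → truck 1 (remaining 33 kg)
46 kg → truck 2 (remaining 2 kg)
28 kg → truck 1 (remaining 5 kg)
10 kg → truck 3 (remaining 110 kg)
60 kg → truck 3 (remaining 50 kg)
30 kg → truck 3 (remaining 20 kg)
91 kg → truck 4 (remaining 29 kg)
109 kg → truck 5 (remaining 11 kg)
53 kg → truck 6 (remaining 67 kg)
57 kg → truck 6 (remaining 10 kg)
82 kg → truck 7 (remaining 38 kg)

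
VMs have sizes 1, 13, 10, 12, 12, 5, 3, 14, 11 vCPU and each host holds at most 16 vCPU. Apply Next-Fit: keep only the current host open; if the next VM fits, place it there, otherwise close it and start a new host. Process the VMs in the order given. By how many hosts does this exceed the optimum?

1

Next-Fit: [1,13] [10] [12] [12] [5,3] [14] [11] → 7 hosts.
Total size 81 vCPU; any packing needs at least ⌈81/16⌉ = 6 hosts.
An optimal packing achieves that bound: [14,1] [13,3] [12] [12] [11,5] [10] → 6 hosts.
Excess: 7 − 6 = 1.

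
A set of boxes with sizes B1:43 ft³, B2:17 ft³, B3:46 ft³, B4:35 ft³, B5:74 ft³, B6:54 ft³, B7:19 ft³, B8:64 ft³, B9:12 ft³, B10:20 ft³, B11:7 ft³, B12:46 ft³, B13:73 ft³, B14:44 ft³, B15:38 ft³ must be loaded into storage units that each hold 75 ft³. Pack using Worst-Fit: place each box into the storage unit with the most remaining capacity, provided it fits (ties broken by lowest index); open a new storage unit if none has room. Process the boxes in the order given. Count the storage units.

10 storage units

storage unit 1: place B1 (43 ft³), 32 ft³ left
storage unit 1: place B2 (17 ft³), 15 ft³ left
storage unit 2: place B3 (46 ft³), 29 ft³ left
storage unit 3: place B4 (35 ft³), 40 ft³ left
storage unit 4: place B5 (74 ft³), 1 ft³ left
storage unit 5: place B6 (54 ft³), 21 ft³ left
storage unit 3: place B7 (19 ft³), 21 ft³ left
storage unit 6: place B8 (64 ft³), 11 ft³ left
storage unit 2: place B9 (12 ft³), 17 ft³ left
storage unit 3: place B10 (20 ft³), 1 ft³ left
storage unit 5: place B11 (7 ft³), 14 ft³ left
storage unit 7: place B12 (46 ft³), 29 ft³ left
storage unit 8: place B13 (73 ft³), 2 ft³ left
storage unit 9: place B14 (44 ft³), 31 ft³ left
storage unit 10: place B15 (38 ft³), 37 ft³ left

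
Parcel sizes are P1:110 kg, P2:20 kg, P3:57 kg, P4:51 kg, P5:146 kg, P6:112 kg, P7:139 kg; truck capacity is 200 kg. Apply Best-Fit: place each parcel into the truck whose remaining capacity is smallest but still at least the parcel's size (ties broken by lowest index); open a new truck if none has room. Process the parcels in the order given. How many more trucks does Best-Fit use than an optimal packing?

Best-Fit: [110,20,57] [51,146] [112] [139] → 4 trucks.
Total size 635 kg; any packing needs at least ⌈635/200⌉ = 4 trucks.
So 4 is already optimal.

0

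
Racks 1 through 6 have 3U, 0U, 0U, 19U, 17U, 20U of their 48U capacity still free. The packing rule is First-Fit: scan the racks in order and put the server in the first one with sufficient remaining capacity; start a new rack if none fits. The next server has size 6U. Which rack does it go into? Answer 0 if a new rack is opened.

4

Racks with room: rack 4 (19U), rack 5 (17U), rack 6 (20U).
The first with room is rack 4.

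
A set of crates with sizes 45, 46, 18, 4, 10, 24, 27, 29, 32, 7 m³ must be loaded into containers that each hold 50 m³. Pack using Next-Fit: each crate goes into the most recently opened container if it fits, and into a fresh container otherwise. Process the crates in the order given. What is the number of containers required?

45 m³ → container 1 (remaining 5 m³)
46 m³ → container 2 (remaining 4 m³)
18 m³ → container 3 (remaining 32 m³)
4 m³ → container 3 (remaining 28 m³)
10 m³ → container 3 (remaining 18 m³)
24 m³ → container 4 (remaining 26 m³)
27 m³ → container 5 (remaining 23 m³)
29 m³ → container 6 (remaining 21 m³)
32 m³ → container 7 (remaining 18 m³)
7 m³ → container 7 (remaining 11 m³)
Final containers: [45] [46] [18,4,10] [24] [27] [29] [32,7].

7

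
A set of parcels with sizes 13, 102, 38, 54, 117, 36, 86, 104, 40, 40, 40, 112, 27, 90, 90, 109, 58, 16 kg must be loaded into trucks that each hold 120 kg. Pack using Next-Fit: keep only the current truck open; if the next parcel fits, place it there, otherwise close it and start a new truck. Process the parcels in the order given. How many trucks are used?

truck 1: place 13 kg, 107 kg left
truck 1: place 102 kg, 5 kg left
truck 2: place 38 kg, 82 kg left
truck 2: place 54 kg, 28 kg left
truck 3: place 117 kg, 3 kg left
truck 4: place 36 kg, 84 kg left
truck 5: place 86 kg, 34 kg left
truck 6: place 104 kg, 16 kg left
truck 7: place 40 kg, 80 kg left
truck 7: place 40 kg, 40 kg left
truck 7: place 40 kg, 0 kg left
truck 8: place 112 kg, 8 kg left
truck 9: place 27 kg, 93 kg left
truck 9: place 90 kg, 3 kg left
truck 10: place 90 kg, 30 kg left
truck 11: place 109 kg, 11 kg left
truck 12: place 58 kg, 62 kg left
truck 12: place 16 kg, 46 kg left
Final trucks: [13,102] [38,54] [117] [36] [86] [104] [40,40,40] [112] [27,90] [90] [109] [58,16].

12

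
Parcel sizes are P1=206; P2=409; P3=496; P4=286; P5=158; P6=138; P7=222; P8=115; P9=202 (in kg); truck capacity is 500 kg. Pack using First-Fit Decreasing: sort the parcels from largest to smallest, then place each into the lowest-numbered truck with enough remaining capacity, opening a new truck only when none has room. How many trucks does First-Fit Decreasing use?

5 trucks

Sorted descending: 496, 409, 286, 222, 206, 202, 158, 138, 115.
496 kg → truck 1 (remaining 4 kg)
409 kg → truck 2 (remaining 91 kg)
286 kg → truck 3 (remaining 214 kg)
222 kg → truck 4 (remaining 278 kg)
206 kg → truck 3 (remaining 8 kg)
202 kg → truck 4 (remaining 76 kg)
158 kg → truck 5 (remaining 342 kg)
138 kg → truck 5 (remaining 204 kg)
115 kg → truck 5 (remaining 89 kg)
Final trucks: [496] [409] [286,206] [222,202] [158,138,115].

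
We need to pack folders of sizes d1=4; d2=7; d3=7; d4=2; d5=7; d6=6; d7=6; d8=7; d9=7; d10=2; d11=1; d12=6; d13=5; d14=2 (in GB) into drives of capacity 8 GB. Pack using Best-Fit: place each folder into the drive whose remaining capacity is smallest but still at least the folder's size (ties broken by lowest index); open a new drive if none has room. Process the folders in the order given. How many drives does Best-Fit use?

Put d1 (4 GB) in drive 1; 4 GB remain.
Put d2 (7 GB) in drive 2; 1 GB remain.
Put d3 (7 GB) in drive 3; 1 GB remain.
Put d4 (2 GB) in drive 1; 2 GB remain.
Put d5 (7 GB) in drive 4; 1 GB remain.
Put d6 (6 GB) in drive 5; 2 GB remain.
Put d7 (6 GB) in drive 6; 2 GB remain.
Put d8 (7 GB) in drive 7; 1 GB remain.
Put d9 (7 GB) in drive 8; 1 GB remain.
Put d10 (2 GB) in drive 1; 0 GB remain.
Put d11 (1 GB) in drive 2; 0 GB remain.
Put d12 (6 GB) in drive 9; 2 GB remain.
Put d13 (5 GB) in drive 10; 3 GB remain.
Put d14 (2 GB) in drive 5; 0 GB remain.
Final drives: [4,2,2] [7,1] [7] [7] [6,2] [6] [7] [7] [6] [5].

10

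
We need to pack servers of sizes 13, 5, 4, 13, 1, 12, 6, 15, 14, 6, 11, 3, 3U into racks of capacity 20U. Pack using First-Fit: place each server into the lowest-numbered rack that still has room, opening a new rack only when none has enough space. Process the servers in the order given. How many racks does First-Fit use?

rack 1: place 13U, 7U left
rack 1: place 5U, 2U left
rack 2: place 4U, 16U left
rack 2: place 13U, 3U left
rack 1: place 1U, 1U left
rack 3: place 12U, 8U left
rack 3: place 6U, 2U left
rack 4: place 15U, 5U left
rack 5: place 14U, 6U left
rack 5: place 6U, 0U left
rack 6: place 11U, 9U left
rack 2: place 3U, 0U left
rack 4: place 3U, 2U left
Final racks: [13,5,1] [4,13,3] [12,6] [15,3] [14,6] [11].

6 racks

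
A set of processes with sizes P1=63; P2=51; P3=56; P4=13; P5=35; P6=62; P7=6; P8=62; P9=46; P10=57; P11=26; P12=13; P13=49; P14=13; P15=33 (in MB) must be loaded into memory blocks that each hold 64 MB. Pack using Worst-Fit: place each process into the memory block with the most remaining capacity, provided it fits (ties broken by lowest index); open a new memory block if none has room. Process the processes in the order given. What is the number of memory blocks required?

11 memory blocks

Put P1 (63 MB) in memory block 1; 1 MB remain.
Put P2 (51 MB) in memory block 2; 13 MB remain.
Put P3 (56 MB) in memory block 3; 8 MB remain.
Put P4 (13 MB) in memory block 2; 0 MB remain.
Put P5 (35 MB) in memory block 4; 29 MB remain.
Put P6 (62 MB) in memory block 5; 2 MB remain.
Put P7 (6 MB) in memory block 4; 23 MB remain.
Put P8 (62 MB) in memory block 6; 2 MB remain.
Put P9 (46 MB) in memory block 7; 18 MB remain.
Put P10 (57 MB) in memory block 8; 7 MB remain.
Put P11 (26 MB) in memory block 9; 38 MB remain.
Put P12 (13 MB) in memory block 9; 25 MB remain.
Put P13 (49 MB) in memory block 10; 15 MB remain.
Put P14 (13 MB) in memory block 9; 12 MB remain.
Put P15 (33 MB) in memory block 11; 31 MB remain.
Final memory blocks: [63] [51,13] [56] [35,6] [62] [62] [46] [57] [26,13,13] [49] [33].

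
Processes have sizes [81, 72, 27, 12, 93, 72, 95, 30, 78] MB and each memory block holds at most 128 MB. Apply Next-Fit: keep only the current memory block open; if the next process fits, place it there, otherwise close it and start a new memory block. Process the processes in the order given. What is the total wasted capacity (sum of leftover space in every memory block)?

208

81 MB → memory block 1 (remaining 47 MB)
72 MB → memory block 2 (remaining 56 MB)
27 MB → memory block 2 (remaining 29 MB)
12 MB → memory block 2 (remaining 17 MB)
93 MB → memory block 3 (remaining 35 MB)
72 MB → memory block 4 (remaining 56 MB)
95 MB → memory block 5 (remaining 33 MB)
30 MB → memory block 5 (remaining 3 MB)
78 MB → memory block 6 (remaining 50 MB)
6 memory blocks × 128 MB = 768 MB; used 560 MB; unused 208 MB.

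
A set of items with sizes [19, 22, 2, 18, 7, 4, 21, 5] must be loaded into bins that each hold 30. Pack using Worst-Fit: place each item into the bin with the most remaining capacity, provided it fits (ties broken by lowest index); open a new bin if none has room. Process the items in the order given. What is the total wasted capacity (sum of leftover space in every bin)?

22

Put 19 in bin 1; 11 remain.
Put 22 in bin 2; 8 remain.
Put 2 in bin 1; 9 remain.
Put 18 in bin 3; 12 remain.
Put 7 in bin 3; 5 remain.
Put 4 in bin 1; 5 remain.
Put 21 in bin 4; 9 remain.
Put 5 in bin 4; 4 remain.
4 bins × 30 = 120; used 98; unused 22.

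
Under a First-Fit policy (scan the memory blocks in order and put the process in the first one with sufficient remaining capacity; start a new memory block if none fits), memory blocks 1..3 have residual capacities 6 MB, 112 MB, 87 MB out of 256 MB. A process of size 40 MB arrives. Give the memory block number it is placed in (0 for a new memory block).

Memory blocks with room: memory block 2 (112 MB), memory block 3 (87 MB).
The first with room is memory block 2.

2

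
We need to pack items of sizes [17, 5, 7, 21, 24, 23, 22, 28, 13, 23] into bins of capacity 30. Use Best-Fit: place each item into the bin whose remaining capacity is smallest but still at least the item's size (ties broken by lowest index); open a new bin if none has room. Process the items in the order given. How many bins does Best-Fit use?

8 bins

Put 17 in bin 1; 13 remain.
Put 5 in bin 1; 8 remain.
Put 7 in bin 1; 1 remain.
Put 21 in bin 2; 9 remain.
Put 24 in bin 3; 6 remain.
Put 23 in bin 4; 7 remain.
Put 22 in bin 5; 8 remain.
Put 28 in bin 6; 2 remain.
Put 13 in bin 7; 17 remain.
Put 23 in bin 8; 7 remain.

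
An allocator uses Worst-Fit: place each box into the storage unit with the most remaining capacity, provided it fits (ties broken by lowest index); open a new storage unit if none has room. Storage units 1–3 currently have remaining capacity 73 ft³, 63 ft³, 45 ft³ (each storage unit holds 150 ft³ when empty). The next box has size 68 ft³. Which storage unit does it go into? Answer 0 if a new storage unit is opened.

Storage units with room: storage unit 1 (73 ft³).
Most room is storage unit 1 with 73 ft³ free.

1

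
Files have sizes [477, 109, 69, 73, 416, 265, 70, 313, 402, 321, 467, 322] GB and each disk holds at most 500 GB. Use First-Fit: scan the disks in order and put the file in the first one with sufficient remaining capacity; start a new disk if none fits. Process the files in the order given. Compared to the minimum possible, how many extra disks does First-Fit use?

1

First-Fit: [477] [109,69,73,70] [416] [265] [313] [402] [321] [467] [322] → 9 disks.
8 files exceed 250 GB (half the capacity), and no two of those can share a disk, so at least 8 disks are needed.
An optimal packing achieves that bound: [477] [467] [416,73] [402,70] [322,109,69] [321] [313] [265] → 8 disks.
Excess: 9 − 8 = 1.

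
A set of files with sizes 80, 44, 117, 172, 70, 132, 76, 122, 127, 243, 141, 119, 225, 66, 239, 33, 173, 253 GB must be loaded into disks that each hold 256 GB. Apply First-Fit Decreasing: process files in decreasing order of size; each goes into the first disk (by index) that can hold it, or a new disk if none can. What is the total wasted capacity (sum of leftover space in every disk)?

128

Sorted descending: 253, 243, 239, 225, 173, 172, 141, 132, 127, 122, 119, 117, 80, 76, 70, 66, 44, 33.
Put 253 GB in disk 1; 3 GB remain.
Put 243 GB in disk 2; 13 GB remain.
Put 239 GB in disk 3; 17 GB remain.
Put 225 GB in disk 4; 31 GB remain.
Put 173 GB in disk 5; 83 GB remain.
Put 172 GB in disk 6; 84 GB remain.
Put 141 GB in disk 7; 115 GB remain.
Put 132 GB in disk 8; 124 GB remain.
Put 127 GB in disk 9; 129 GB remain.
Put 122 GB in disk 8; 2 GB remain.
Put 119 GB in disk 9; 10 GB remain.
Put 117 GB in disk 10; 139 GB remain.
Put 80 GB in disk 5; 3 GB remain.
Put 76 GB in disk 6; 8 GB remain.
Put 70 GB in disk 7; 45 GB remain.
Put 66 GB in disk 10; 73 GB remain.
Put 44 GB in disk 7; 1 GB remain.
Put 33 GB in disk 10; 40 GB remain.
10 disks × 256 GB = 2560 GB; used 2432 GB; unused 128 GB.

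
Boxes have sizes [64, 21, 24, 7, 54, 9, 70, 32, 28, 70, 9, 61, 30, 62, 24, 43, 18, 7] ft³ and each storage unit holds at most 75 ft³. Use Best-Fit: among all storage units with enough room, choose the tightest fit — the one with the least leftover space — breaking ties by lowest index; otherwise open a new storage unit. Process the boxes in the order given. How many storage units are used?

10

64 ft³ → storage unit 1 (remaining 11 ft³)
21 ft³ → storage unit 2 (remaining 54 ft³)
24 ft³ → storage unit 2 (remaining 30 ft³)
7 ft³ → storage unit 1 (remaining 4 ft³)
54 ft³ → storage unit 3 (remaining 21 ft³)
9 ft³ → storage unit 3 (remaining 12 ft³)
70 ft³ → storage unit 4 (remaining 5 ft³)
32 ft³ → storage unit 5 (remaining 43 ft³)
28 ft³ → storage unit 2 (remaining 2 ft³)
70 ft³ → storage unit 6 (remaining 5 ft³)
9 ft³ → storage unit 3 (remaining 3 ft³)
61 ft³ → storage unit 7 (remaining 14 ft³)
30 ft³ → storage unit 5 (remaining 13 ft³)
62 ft³ → storage unit 8 (remaining 13 ft³)
24 ft³ → storage unit 9 (remaining 51 ft³)
43 ft³ → storage unit 9 (remaining 8 ft³)
18 ft³ → storage unit 10 (remaining 57 ft³)
7 ft³ → storage unit 9 (remaining 1 ft³)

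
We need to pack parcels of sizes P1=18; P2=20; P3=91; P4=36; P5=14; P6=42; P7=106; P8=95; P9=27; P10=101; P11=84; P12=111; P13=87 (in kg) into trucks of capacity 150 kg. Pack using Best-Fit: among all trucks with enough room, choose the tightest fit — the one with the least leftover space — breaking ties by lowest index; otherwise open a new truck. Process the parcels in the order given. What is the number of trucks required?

Put P1 (18 kg) in truck 1; 132 kg remain.
Put P2 (20 kg) in truck 1; 112 kg remain.
Put P3 (91 kg) in truck 1; 21 kg remain.
Put P4 (36 kg) in truck 2; 114 kg remain.
Put P5 (14 kg) in truck 1; 7 kg remain.
Put P6 (42 kg) in truck 2; 72 kg remain.
Put P7 (106 kg) in truck 3; 44 kg remain.
Put P8 (95 kg) in truck 4; 55 kg remain.
Put P9 (27 kg) in truck 3; 17 kg remain.
Put P10 (101 kg) in truck 5; 49 kg remain.
Put P11 (84 kg) in truck 6; 66 kg remain.
Put P12 (111 kg) in truck 7; 39 kg remain.
Put P13 (87 kg) in truck 8; 63 kg remain.

8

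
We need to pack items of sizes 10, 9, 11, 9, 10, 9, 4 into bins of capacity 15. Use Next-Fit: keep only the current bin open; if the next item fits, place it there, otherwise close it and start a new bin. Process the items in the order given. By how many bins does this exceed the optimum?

Next-Fit: [10] [9] [11] [9] [10] [9,4] → 6 bins.
6 items exceed 7.5 (half the capacity), and no two of those can share a bin, so at least 6 bins are needed.
So 6 is already optimal.

0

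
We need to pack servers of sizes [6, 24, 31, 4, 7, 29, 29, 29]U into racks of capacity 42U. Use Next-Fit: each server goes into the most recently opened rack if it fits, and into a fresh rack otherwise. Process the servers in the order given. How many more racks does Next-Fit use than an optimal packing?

0

Next-Fit: [6,24] [31,4,7] [29] [29] [29] → 5 racks.
5 servers exceed 21U (half the capacity), and no two of those can share a rack, so at least 5 racks are needed.
So 5 is already optimal.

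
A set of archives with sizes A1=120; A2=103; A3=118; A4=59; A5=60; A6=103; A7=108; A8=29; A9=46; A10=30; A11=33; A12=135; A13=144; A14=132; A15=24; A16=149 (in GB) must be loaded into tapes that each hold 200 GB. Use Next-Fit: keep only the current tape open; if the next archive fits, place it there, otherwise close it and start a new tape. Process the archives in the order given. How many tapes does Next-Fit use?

9

Put A1 (120 GB) in tape 1; 80 GB remain.
Put A2 (103 GB) in tape 2; 97 GB remain.
Put A3 (118 GB) in tape 3; 82 GB remain.
Put A4 (59 GB) in tape 3; 23 GB remain.
Put A5 (60 GB) in tape 4; 140 GB remain.
Put A6 (103 GB) in tape 4; 37 GB remain.
Put A7 (108 GB) in tape 5; 92 GB remain.
Put A8 (29 GB) in tape 5; 63 GB remain.
Put A9 (46 GB) in tape 5; 17 GB remain.
Put A10 (30 GB) in tape 6; 170 GB remain.
Put A11 (33 GB) in tape 6; 137 GB remain.
Put A12 (135 GB) in tape 6; 2 GB remain.
Put A13 (144 GB) in tape 7; 56 GB remain.
Put A14 (132 GB) in tape 8; 68 GB remain.
Put A15 (24 GB) in tape 8; 44 GB remain.
Put A16 (149 GB) in tape 9; 51 GB remain.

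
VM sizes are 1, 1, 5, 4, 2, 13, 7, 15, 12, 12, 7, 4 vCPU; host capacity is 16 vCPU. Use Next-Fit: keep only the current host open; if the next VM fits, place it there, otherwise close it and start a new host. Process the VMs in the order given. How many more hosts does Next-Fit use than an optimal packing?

Next-Fit: [1,1,5,4,2] [13] [7] [15] [12] [12] [7,4] → 7 hosts.
Total size 83 vCPU; any packing needs at least ⌈83/16⌉ = 6 hosts.
An optimal packing achieves that bound: [15,1] [13,2,1] [12,4] [12,4] [7,7] [5] → 6 hosts.
Excess: 7 − 6 = 1.

1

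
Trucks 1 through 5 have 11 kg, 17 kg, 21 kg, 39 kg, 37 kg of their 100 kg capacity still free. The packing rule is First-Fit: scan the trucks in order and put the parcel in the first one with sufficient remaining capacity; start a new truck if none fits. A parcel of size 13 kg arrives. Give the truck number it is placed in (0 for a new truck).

2

Trucks with room: truck 2 (17 kg), truck 3 (21 kg), truck 4 (39 kg), truck 5 (37 kg).
The first with room is truck 2.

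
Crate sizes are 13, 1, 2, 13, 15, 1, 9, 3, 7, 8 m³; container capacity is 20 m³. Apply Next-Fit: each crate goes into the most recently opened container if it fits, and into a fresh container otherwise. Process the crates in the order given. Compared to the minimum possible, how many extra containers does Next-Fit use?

1

Next-Fit: [13,1,2] [13] [15,1] [9,3,7] [8] → 5 containers.
Total size 72 m³; any packing needs at least ⌈72/20⌉ = 4 containers.
An optimal packing achieves that bound: [15,3,2] [13,7] [13,1,1] [9,8] → 4 containers.
Excess: 5 − 4 = 1.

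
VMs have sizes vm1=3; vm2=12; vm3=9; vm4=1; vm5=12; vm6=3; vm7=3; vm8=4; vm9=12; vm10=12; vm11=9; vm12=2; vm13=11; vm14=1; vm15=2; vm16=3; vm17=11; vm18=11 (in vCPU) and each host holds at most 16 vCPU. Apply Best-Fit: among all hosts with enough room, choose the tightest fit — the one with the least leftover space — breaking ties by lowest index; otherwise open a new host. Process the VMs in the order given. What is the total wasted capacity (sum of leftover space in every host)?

host 1: place vm1 (3 vCPU), 13 vCPU left
host 1: place vm2 (12 vCPU), 1 vCPU left
host 2: place vm3 (9 vCPU), 7 vCPU left
host 1: place vm4 (1 vCPU), 0 vCPU left
host 3: place vm5 (12 vCPU), 4 vCPU left
host 3: place vm6 (3 vCPU), 1 vCPU left
host 2: place vm7 (3 vCPU), 4 vCPU left
host 2: place vm8 (4 vCPU), 0 vCPU left
host 4: place vm9 (12 vCPU), 4 vCPU left
host 5: place vm10 (12 vCPU), 4 vCPU left
host 6: place vm11 (9 vCPU), 7 vCPU left
host 4: place vm12 (2 vCPU), 2 vCPU left
host 7: place vm13 (11 vCPU), 5 vCPU left
host 3: place vm14 (1 vCPU), 0 vCPU left
host 4: place vm15 (2 vCPU), 0 vCPU left
host 5: place vm16 (3 vCPU), 1 vCPU left
host 8: place vm17 (11 vCPU), 5 vCPU left
host 9: place vm18 (11 vCPU), 5 vCPU left
9 hosts × 16 vCPU = 144 vCPU; used 121 vCPU; unused 23 vCPU.

23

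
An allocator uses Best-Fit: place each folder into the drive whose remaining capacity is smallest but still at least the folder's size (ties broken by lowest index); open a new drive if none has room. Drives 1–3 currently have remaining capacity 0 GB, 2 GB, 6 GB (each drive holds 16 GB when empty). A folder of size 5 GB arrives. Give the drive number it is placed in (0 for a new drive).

3

Drives with room: drive 3 (6 GB).
Tightest fit is drive 3 with 6 GB free.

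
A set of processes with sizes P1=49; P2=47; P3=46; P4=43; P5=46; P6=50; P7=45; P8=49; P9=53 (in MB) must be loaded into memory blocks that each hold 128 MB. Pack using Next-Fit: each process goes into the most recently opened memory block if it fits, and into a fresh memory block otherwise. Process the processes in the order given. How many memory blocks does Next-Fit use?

5

P1 (49 MB) → memory block 1 (remaining 79 MB)
P2 (47 MB) → memory block 1 (remaining 32 MB)
P3 (46 MB) → memory block 2 (remaining 82 MB)
P4 (43 MB) → memory block 2 (remaining 39 MB)
P5 (46 MB) → memory block 3 (remaining 82 MB)
P6 (50 MB) → memory block 3 (remaining 32 MB)
P7 (45 MB) → memory block 4 (remaining 83 MB)
P8 (49 MB) → memory block 4 (remaining 34 MB)
P9 (53 MB) → memory block 5 (remaining 75 MB)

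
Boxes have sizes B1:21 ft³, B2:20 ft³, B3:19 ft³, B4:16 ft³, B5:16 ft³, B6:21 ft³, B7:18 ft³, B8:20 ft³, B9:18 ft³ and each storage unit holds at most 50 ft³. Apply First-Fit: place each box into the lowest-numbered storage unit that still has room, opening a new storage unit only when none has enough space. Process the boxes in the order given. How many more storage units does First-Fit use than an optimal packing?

1

First-Fit: [21,20] [19,16] [16,21] [18,20] [18] → 5 storage units.
Total size 169 ft³; any packing needs at least ⌈169/50⌉ = 4 storage units.
An optimal packing achieves that bound: [21,21] [20,20] [19,18] [18,16,16] → 4 storage units.
Excess: 5 − 4 = 1.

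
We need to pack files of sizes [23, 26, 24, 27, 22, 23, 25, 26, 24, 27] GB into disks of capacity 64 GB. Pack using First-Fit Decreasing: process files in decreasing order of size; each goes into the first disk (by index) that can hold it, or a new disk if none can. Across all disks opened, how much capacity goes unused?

Sorted descending: 27, 27, 26, 26, 25, 24, 24, 23, 23, 22.
27 GB → disk 1 (remaining 37 GB)
27 GB → disk 1 (remaining 10 GB)
26 GB → disk 2 (remaining 38 GB)
26 GB → disk 2 (remaining 12 GB)
25 GB → disk 3 (remaining 39 GB)
24 GB → disk 3 (remaining 15 GB)
24 GB → disk 4 (remaining 40 GB)
23 GB → disk 4 (remaining 17 GB)
23 GB → disk 5 (remaining 41 GB)
22 GB → disk 5 (remaining 19 GB)
5 disks × 64 GB = 320 GB; used 247 GB; unused 73 GB.

73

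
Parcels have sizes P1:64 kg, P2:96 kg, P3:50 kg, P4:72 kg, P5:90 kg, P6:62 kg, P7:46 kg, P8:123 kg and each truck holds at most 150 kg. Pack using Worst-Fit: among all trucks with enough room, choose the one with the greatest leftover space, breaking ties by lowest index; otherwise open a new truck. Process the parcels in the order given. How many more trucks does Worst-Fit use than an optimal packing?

0

Worst-Fit: [64,50] [96] [72,62] [90,46] [123] → 5 trucks.
Total size 603 kg; any packing needs at least ⌈603/150⌉ = 5 trucks.
So 5 is already optimal.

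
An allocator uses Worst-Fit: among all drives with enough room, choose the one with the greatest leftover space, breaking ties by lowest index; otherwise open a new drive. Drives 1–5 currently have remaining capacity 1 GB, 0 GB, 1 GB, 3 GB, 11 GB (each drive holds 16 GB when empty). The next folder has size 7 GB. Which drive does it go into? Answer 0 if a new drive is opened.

5

Drives with room: drive 5 (11 GB).
Most room is drive 5 with 11 GB free.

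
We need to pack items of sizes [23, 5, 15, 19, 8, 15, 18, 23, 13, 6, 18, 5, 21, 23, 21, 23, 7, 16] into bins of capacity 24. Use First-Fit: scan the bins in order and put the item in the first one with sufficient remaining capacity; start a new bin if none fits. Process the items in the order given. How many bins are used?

Put 23 in bin 1; 1 remain.
Put 5 in bin 2; 19 remain.
Put 15 in bin 2; 4 remain.
Put 19 in bin 3; 5 remain.
Put 8 in bin 4; 16 remain.
Put 15 in bin 4; 1 remain.
Put 18 in bin 5; 6 remain.
Put 23 in bin 6; 1 remain.
Put 13 in bin 7; 11 remain.
Put 6 in bin 5; 0 remain.
Put 18 in bin 8; 6 remain.
Put 5 in bin 3; 0 remain.
Put 21 in bin 9; 3 remain.
Put 23 in bin 10; 1 remain.
Put 21 in bin 11; 3 remain.
Put 23 in bin 12; 1 remain.
Put 7 in bin 7; 4 remain.
Put 16 in bin 13; 8 remain.

13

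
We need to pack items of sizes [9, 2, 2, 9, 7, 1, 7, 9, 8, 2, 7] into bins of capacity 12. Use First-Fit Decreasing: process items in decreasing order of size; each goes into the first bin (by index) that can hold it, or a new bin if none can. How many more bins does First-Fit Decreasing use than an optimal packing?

0

First-Fit Decreasing: [9,2,1] [9,2] [9,2] [8] [7] [7] [7] → 7 bins.
7 items exceed 6 (half the capacity), and no two of those can share a bin, so at least 7 bins are needed.
So 7 is already optimal.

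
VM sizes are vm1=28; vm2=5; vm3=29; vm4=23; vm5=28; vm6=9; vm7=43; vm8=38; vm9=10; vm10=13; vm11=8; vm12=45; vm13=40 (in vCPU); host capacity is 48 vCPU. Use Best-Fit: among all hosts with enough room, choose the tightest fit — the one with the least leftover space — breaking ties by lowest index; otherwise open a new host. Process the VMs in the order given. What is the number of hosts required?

8

Put vm1 (28 vCPU) in host 1; 20 vCPU remain.
Put vm2 (5 vCPU) in host 1; 15 vCPU remain.
Put vm3 (29 vCPU) in host 2; 19 vCPU remain.
Put vm4 (23 vCPU) in host 3; 25 vCPU remain.
Put vm5 (28 vCPU) in host 4; 20 vCPU remain.
Put vm6 (9 vCPU) in host 1; 6 vCPU remain.
Put vm7 (43 vCPU) in host 5; 5 vCPU remain.
Put vm8 (38 vCPU) in host 6; 10 vCPU remain.
Put vm9 (10 vCPU) in host 6; 0 vCPU remain.
Put vm10 (13 vCPU) in host 2; 6 vCPU remain.
Put vm11 (8 vCPU) in host 4; 12 vCPU remain.
Put vm12 (45 vCPU) in host 7; 3 vCPU remain.
Put vm13 (40 vCPU) in host 8; 8 vCPU remain.
Final hosts: [28,5,9] [29,13] [23] [28,8] [43] [38,10] [45] [40].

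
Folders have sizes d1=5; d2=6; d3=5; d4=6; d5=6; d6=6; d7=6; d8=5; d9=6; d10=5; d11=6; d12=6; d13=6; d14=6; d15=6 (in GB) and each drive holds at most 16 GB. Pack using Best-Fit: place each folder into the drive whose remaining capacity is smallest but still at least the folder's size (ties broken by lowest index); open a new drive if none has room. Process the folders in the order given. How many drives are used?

d1 (5 GB) → drive 1 (remaining 11 GB)
d2 (6 GB) → drive 1 (remaining 5 GB)
d3 (5 GB) → drive 1 (remaining 0 GB)
d4 (6 GB) → drive 2 (remaining 10 GB)
d5 (6 GB) → drive 2 (remaining 4 GB)
d6 (6 GB) → drive 3 (remaining 10 GB)
d7 (6 GB) → drive 3 (remaining 4 GB)
d8 (5 GB) → drive 4 (remaining 11 GB)
d9 (6 GB) → drive 4 (remaining 5 GB)
d10 (5 GB) → drive 4 (remaining 0 GB)
d11 (6 GB) → drive 5 (remaining 10 GB)
d12 (6 GB) → drive 5 (remaining 4 GB)
d13 (6 GB) → drive 6 (remaining 10 GB)
d14 (6 GB) → drive 6 (remaining 4 GB)
d15 (6 GB) → drive 7 (remaining 10 GB)
Final drives: [5,6,5] [6,6] [6,6] [5,6,5] [6,6] [6,6] [6].

7 drives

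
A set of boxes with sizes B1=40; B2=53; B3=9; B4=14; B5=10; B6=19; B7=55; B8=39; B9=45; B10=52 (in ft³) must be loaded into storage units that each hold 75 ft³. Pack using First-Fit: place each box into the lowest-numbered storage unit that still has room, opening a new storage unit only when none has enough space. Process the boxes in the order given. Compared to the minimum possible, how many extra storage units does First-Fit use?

0

First-Fit: [40,9,14,10] [53,19] [55] [39] [45] [52] → 6 storage units.
6 boxes exceed 37.5 ft³ (half the capacity), and no two of those can share a storage unit, so at least 6 storage units are needed.
So 6 is already optimal.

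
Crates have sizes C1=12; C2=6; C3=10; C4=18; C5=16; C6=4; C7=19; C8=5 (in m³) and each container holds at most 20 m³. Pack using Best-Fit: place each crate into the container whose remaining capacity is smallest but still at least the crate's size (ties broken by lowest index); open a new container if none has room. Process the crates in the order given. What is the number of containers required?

container 1: place C1 (12 m³), 8 m³ left
container 1: place C2 (6 m³), 2 m³ left
container 2: place C3 (10 m³), 10 m³ left
container 3: place C4 (18 m³), 2 m³ left
container 4: place C5 (16 m³), 4 m³ left
container 4: place C6 (4 m³), 0 m³ left
container 5: place C7 (19 m³), 1 m³ left
container 2: place C8 (5 m³), 5 m³ left

5 containers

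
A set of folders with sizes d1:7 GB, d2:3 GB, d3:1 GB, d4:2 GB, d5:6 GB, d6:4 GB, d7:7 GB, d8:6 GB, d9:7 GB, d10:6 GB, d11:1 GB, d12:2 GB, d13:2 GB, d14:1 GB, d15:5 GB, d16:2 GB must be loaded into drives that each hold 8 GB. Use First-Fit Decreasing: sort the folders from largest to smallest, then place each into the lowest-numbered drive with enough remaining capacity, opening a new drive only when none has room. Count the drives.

Sorted descending: 7, 7, 7, 6, 6, 6, 5, 4, 3, 2, 2, 2, 2, 1, 1, 1.
Put 7 GB in drive 1; 1 GB remain.
Put 7 GB in drive 2; 1 GB remain.
Put 7 GB in drive 3; 1 GB remain.
Put 6 GB in drive 4; 2 GB remain.
Put 6 GB in drive 5; 2 GB remain.
Put 6 GB in drive 6; 2 GB remain.
Put 5 GB in drive 7; 3 GB remain.
Put 4 GB in drive 8; 4 GB remain.
Put 3 GB in drive 7; 0 GB remain.
Put 2 GB in drive 4; 0 GB remain.
Put 2 GB in drive 5; 0 GB remain.
Put 2 GB in drive 6; 0 GB remain.
Put 2 GB in drive 8; 2 GB remain.
Put 1 GB in drive 1; 0 GB remain.
Put 1 GB in drive 2; 0 GB remain.
Put 1 GB in drive 3; 0 GB remain.
Final drives: [7,1] [7,1] [7,1] [6,2] [6,2] [6,2] [5,3] [4,2].

8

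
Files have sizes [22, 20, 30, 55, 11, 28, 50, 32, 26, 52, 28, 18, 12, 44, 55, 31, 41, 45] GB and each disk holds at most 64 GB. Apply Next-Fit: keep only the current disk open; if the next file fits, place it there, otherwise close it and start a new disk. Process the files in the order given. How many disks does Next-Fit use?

13

Put 22 GB in disk 1; 42 GB remain.
Put 20 GB in disk 1; 22 GB remain.
Put 30 GB in disk 2; 34 GB remain.
Put 55 GB in disk 3; 9 GB remain.
Put 11 GB in disk 4; 53 GB remain.
Put 28 GB in disk 4; 25 GB remain.
Put 50 GB in disk 5; 14 GB remain.
Put 32 GB in disk 6; 32 GB remain.
Put 26 GB in disk 6; 6 GB remain.
Put 52 GB in disk 7; 12 GB remain.
Put 28 GB in disk 8; 36 GB remain.
Put 18 GB in disk 8; 18 GB remain.
Put 12 GB in disk 8; 6 GB remain.
Put 44 GB in disk 9; 20 GB remain.
Put 55 GB in disk 10; 9 GB remain.
Put 31 GB in disk 11; 33 GB remain.
Put 41 GB in disk 12; 23 GB remain.
Put 45 GB in disk 13; 19 GB remain.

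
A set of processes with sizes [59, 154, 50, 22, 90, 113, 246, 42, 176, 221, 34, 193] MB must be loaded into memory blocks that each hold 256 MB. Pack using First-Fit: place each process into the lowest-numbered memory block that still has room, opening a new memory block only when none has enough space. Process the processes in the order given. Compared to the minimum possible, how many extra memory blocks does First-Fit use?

First-Fit: [59,154,22] [50,90,113] [246] [42,176,34] [221] [193] → 6 memory blocks.
Total size 1400 MB; any packing needs at least ⌈1400/256⌉ = 6 memory blocks.
So 6 is already optimal.

0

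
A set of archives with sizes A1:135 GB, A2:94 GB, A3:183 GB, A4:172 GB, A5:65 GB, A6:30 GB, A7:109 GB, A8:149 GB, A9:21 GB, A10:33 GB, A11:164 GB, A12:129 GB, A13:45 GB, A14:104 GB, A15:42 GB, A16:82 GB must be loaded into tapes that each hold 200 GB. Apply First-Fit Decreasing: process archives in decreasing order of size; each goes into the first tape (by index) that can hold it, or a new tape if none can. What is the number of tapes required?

Sorted descending: 183, 172, 164, 149, 135, 129, 109, 104, 94, 82, 65, 45, 42, 33, 30, 21.
Put 183 GB in tape 1; 17 GB remain.
Put 172 GB in tape 2; 28 GB remain.
Put 164 GB in tape 3; 36 GB remain.
Put 149 GB in tape 4; 51 GB remain.
Put 135 GB in tape 5; 65 GB remain.
Put 129 GB in tape 6; 71 GB remain.
Put 109 GB in tape 7; 91 GB remain.
Put 104 GB in tape 8; 96 GB remain.
Put 94 GB in tape 8; 2 GB remain.
Put 82 GB in tape 7; 9 GB remain.
Put 65 GB in tape 5; 0 GB remain.
Put 45 GB in tape 4; 6 GB remain.
Put 42 GB in tape 6; 29 GB remain.
Put 33 GB in tape 3; 3 GB remain.
Put 30 GB in tape 9; 170 GB remain.
Put 21 GB in tape 2; 7 GB remain.

9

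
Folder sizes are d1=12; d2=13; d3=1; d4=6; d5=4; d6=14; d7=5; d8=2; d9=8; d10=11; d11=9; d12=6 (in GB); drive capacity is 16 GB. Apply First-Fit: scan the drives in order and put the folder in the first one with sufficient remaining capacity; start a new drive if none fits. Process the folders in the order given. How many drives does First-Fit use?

7 drives

Put d1 (12 GB) in drive 1; 4 GB remain.
Put d2 (13 GB) in drive 2; 3 GB remain.
Put d3 (1 GB) in drive 1; 3 GB remain.
Put d4 (6 GB) in drive 3; 10 GB remain.
Put d5 (4 GB) in drive 3; 6 GB remain.
Put d6 (14 GB) in drive 4; 2 GB remain.
Put d7 (5 GB) in drive 3; 1 GB remain.
Put d8 (2 GB) in drive 1; 1 GB remain.
Put d9 (8 GB) in drive 5; 8 GB remain.
Put d10 (11 GB) in drive 6; 5 GB remain.
Put d11 (9 GB) in drive 7; 7 GB remain.
Put d12 (6 GB) in drive 5; 2 GB remain.
Final drives: [12,1,2] [13] [6,4,5] [14] [8,6] [11] [9].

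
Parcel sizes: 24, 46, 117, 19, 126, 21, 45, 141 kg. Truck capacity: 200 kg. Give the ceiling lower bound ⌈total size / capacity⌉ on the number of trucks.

Total size = 24 + 46 + 117 + 19 + 126 + 21 + 45 + 141 = 539 kg.
⌈539 / 200⌉ = 3.

3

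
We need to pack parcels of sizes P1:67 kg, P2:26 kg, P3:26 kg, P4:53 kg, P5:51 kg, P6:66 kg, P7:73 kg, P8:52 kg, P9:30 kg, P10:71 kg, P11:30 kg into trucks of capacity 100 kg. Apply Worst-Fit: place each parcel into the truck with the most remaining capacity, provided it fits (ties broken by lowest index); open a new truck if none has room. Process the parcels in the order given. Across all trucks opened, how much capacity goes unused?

155

P1 (67 kg) → truck 1 (remaining 33 kg)
P2 (26 kg) → truck 1 (remaining 7 kg)
P3 (26 kg) → truck 2 (remaining 74 kg)
P4 (53 kg) → truck 2 (remaining 21 kg)
P5 (51 kg) → truck 3 (remaining 49 kg)
P6 (66 kg) → truck 4 (remaining 34 kg)
P7 (73 kg) → truck 5 (remaining 27 kg)
P8 (52 kg) → truck 6 (remaining 48 kg)
P9 (30 kg) → truck 3 (remaining 19 kg)
P10 (71 kg) → truck 7 (remaining 29 kg)
P11 (30 kg) → truck 6 (remaining 18 kg)
7 trucks × 100 kg = 700 kg; used 545 kg; unused 155 kg.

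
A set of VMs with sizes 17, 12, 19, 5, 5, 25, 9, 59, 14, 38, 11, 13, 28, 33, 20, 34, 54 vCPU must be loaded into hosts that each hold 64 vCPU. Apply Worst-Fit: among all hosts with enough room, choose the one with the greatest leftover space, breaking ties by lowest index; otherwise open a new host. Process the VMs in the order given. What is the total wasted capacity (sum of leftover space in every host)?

17 vCPU → host 1 (remaining 47 vCPU)
12 vCPU → host 1 (remaining 35 vCPU)
19 vCPU → host 1 (remaining 16 vCPU)
5 vCPU → host 1 (remaining 11 vCPU)
5 vCPU → host 1 (remaining 6 vCPU)
25 vCPU → host 2 (remaining 39 vCPU)
9 vCPU → host 2 (remaining 30 vCPU)
59 vCPU → host 3 (remaining 5 vCPU)
14 vCPU → host 2 (remaining 16 vCPU)
38 vCPU → host 4 (remaining 26 vCPU)
11 vCPU → host 4 (remaining 15 vCPU)
13 vCPU → host 2 (remaining 3 vCPU)
28 vCPU → host 5 (remaining 36 vCPU)
33 vCPU → host 5 (remaining 3 vCPU)
20 vCPU → host 6 (remaining 44 vCPU)
34 vCPU → host 6 (remaining 10 vCPU)
54 vCPU → host 7 (remaining 10 vCPU)
7 hosts × 64 vCPU = 448 vCPU; used 396 vCPU; unused 52 vCPU.

52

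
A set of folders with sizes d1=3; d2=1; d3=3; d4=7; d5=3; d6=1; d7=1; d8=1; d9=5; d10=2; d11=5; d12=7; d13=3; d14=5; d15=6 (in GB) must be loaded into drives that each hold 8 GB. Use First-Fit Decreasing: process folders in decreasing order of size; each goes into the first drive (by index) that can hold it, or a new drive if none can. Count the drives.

7

Sorted descending: 7, 7, 6, 5, 5, 5, 3, 3, 3, 3, 2, 1, 1, 1, 1.
Put 7 GB in drive 1; 1 GB remain.
Put 7 GB in drive 2; 1 GB remain.
Put 6 GB in drive 3; 2 GB remain.
Put 5 GB in drive 4; 3 GB remain.
Put 5 GB in drive 5; 3 GB remain.
Put 5 GB in drive 6; 3 GB remain.
Put 3 GB in drive 4; 0 GB remain.
Put 3 GB in drive 5; 0 GB remain.
Put 3 GB in drive 6; 0 GB remain.
Put 3 GB in drive 7; 5 GB remain.
Put 2 GB in drive 3; 0 GB remain.
Put 1 GB in drive 1; 0 GB remain.
Put 1 GB in drive 2; 0 GB remain.
Put 1 GB in drive 7; 4 GB remain.
Put 1 GB in drive 7; 3 GB remain.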